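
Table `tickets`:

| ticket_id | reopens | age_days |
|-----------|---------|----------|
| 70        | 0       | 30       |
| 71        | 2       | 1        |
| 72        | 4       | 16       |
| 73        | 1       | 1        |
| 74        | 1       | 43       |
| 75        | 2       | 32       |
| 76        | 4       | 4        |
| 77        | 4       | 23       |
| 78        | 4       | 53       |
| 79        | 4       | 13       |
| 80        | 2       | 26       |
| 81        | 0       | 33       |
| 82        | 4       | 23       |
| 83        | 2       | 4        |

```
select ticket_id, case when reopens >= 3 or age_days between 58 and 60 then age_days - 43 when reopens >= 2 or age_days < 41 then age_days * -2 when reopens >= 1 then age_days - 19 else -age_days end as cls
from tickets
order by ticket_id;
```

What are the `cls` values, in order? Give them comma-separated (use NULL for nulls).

-60, -2, -27, -2, 24, -64, -39, -20, 10, -30, -52, -66, -20, -8

ticket_id=70: reopens >= 2 or age_days < 41 → -60
ticket_id=71: reopens >= 2 or age_days < 41 → -2
ticket_id=72: reopens >= 3 or age_days between 58 and 60 → -27
ticket_id=73: reopens >= 2 or age_days < 41 → -2
ticket_id=74: reopens >= 1 → 24
ticket_id=75: reopens >= 2 or age_days < 41 → -64
ticket_id=76: reopens >= 3 or age_days between 58 and 60 → -39
ticket_id=77: reopens >= 3 or age_days between 58 and 60 → -20
ticket_id=78: reopens >= 3 or age_days between 58 and 60 → 10
ticket_id=79: reopens >= 3 or age_days between 58 and 60 → -30
ticket_id=80: reopens >= 2 or age_days < 41 → -52
ticket_id=81: reopens >= 2 or age_days < 41 → -66
ticket_id=82: reopens >= 3 or age_days between 58 and 60 → -20
ticket_id=83: reopens >= 2 or age_days < 41 → -8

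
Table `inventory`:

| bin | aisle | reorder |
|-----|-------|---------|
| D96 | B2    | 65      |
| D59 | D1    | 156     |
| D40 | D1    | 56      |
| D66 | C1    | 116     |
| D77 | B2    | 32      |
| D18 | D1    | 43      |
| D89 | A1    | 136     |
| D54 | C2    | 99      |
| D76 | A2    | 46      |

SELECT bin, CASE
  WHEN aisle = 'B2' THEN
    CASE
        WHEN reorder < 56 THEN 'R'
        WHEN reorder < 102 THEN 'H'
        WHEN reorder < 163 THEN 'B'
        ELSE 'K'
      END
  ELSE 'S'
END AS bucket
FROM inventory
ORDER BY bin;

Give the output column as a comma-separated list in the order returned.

S, S, S, S, S, S, R, S, H

bin=D18: aisle='D1' → outer ELSE → S
bin=D40: aisle='D1' → outer ELSE → S
bin=D54: aisle='C2' → outer ELSE → S
bin=D59: aisle='D1' → outer ELSE → S
bin=D66: aisle='C1' → outer ELSE → S
bin=D76: aisle='A2' → outer ELSE → S
bin=D77: aisle='B2' → inner[reorder < 56] → R
bin=D89: aisle='A1' → outer ELSE → S
bin=D96: aisle='B2' → inner[reorder < 102] → H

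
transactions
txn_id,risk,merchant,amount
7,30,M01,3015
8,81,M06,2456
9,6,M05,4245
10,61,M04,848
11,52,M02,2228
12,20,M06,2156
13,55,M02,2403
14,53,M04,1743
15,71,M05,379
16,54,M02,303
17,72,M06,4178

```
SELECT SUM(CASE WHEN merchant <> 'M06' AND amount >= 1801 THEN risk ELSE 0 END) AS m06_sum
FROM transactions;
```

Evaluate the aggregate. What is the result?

txn_id=7: ✓ → 30
txn_id=8: ✗
txn_id=9: ✓ → 6
txn_id=10: ✗
txn_id=11: ✓ → 52
txn_id=12: ✗
txn_id=13: ✓ → 55
txn_id=14: ✗
txn_id=15: ✗
txn_id=16: ✗
txn_id=17: ✗
m06_sum = 30 + 6 + 52 + 55 = 143

143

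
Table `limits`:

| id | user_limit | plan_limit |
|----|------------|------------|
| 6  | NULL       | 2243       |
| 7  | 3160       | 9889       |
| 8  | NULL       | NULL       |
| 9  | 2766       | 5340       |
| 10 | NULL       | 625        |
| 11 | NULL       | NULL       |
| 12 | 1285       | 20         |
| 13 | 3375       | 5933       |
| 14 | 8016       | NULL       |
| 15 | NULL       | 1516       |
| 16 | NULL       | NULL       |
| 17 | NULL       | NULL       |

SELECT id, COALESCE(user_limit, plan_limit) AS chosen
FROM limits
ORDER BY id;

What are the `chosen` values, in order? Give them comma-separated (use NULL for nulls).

id=6: user_limit=NULL, plan_limit=2243 → 2243
id=7: user_limit=3160 → 3160
id=8: user_limit=NULL, plan_limit=NULL (all NULL) → NULL
id=9: user_limit=2766 → 2766
id=10: user_limit=NULL, plan_limit=625 → 625
id=11: user_limit=NULL, plan_limit=NULL (all NULL) → NULL
id=12: user_limit=1285 → 1285
id=13: user_limit=3375 → 3375
id=14: user_limit=8016 → 8016
id=15: user_limit=NULL, plan_limit=1516 → 1516
id=16: user_limit=NULL, plan_limit=NULL (all NULL) → NULL
id=17: user_limit=NULL, plan_limit=NULL (all NULL) → NULL

2243, 3160, NULL, 2766, 625, NULL, 1285, 3375, 8016, 1516, NULL, NULL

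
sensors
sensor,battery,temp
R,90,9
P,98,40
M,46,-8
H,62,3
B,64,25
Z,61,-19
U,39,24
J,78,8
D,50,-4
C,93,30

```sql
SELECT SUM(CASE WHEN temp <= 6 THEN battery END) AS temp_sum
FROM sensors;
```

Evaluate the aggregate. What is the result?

sensor=R: ✗
sensor=P: ✗
sensor=M: ✓ → 46
sensor=H: ✓ → 62
sensor=B: ✗
sensor=Z: ✓ → 61
sensor=U: ✗
sensor=J: ✗
sensor=D: ✓ → 50
sensor=C: ✗
temp_sum = 46 + 62 + 61 + 50 = 219

219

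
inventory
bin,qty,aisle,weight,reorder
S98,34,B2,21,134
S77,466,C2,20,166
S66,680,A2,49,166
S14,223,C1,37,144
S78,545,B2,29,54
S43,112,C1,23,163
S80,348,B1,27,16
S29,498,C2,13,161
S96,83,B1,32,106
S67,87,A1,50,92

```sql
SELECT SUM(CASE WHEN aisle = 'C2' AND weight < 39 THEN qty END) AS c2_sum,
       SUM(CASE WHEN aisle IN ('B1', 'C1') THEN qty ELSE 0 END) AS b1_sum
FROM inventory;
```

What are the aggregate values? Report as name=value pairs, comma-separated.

c2_sum=964, b1_sum=766

[c2_sum: aisle = 'C2' AND weight < 39]
bin=S98: ✗
bin=S77: ✓ → 466
bin=S66: ✗
bin=S14: ✗
bin=S78: ✗
bin=S43: ✗
bin=S80: ✗
bin=S29: ✓ → 498
bin=S96: ✗
bin=S67: ✗
c2_sum = 466 + 498 = 964
—
[b1_sum: aisle IN ('B1', 'C1')]
bin=S98: ✗
bin=S77: ✗
bin=S66: ✗
bin=S14: ✓ → 223
bin=S78: ✗
bin=S43: ✓ → 112
bin=S80: ✓ → 348
bin=S29: ✗
bin=S96: ✓ → 83
bin=S67: ✗
b1_sum = 223 + 112 + 348 + 83 = 766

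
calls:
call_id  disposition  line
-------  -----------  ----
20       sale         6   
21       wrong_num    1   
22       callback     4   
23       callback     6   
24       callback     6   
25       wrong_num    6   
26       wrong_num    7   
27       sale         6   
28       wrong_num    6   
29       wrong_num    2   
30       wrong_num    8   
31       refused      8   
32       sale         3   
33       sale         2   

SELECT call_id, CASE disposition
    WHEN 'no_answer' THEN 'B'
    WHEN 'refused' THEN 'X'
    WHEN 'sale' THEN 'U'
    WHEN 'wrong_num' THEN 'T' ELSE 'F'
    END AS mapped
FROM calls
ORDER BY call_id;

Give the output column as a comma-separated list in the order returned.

U, T, F, F, F, T, T, U, T, T, T, X, U, U

call_id=20: disposition='sale' → U
call_id=21: disposition='wrong_num' → T
call_id=22: ELSE → F
call_id=23: ELSE → F
call_id=24: ELSE → F
call_id=25: disposition='wrong_num' → T
call_id=26: disposition='wrong_num' → T
call_id=27: disposition='sale' → U
call_id=28: disposition='wrong_num' → T
call_id=29: disposition='wrong_num' → T
call_id=30: disposition='wrong_num' → T
call_id=31: disposition='refused' → X
call_id=32: disposition='sale' → U
call_id=33: disposition='sale' → U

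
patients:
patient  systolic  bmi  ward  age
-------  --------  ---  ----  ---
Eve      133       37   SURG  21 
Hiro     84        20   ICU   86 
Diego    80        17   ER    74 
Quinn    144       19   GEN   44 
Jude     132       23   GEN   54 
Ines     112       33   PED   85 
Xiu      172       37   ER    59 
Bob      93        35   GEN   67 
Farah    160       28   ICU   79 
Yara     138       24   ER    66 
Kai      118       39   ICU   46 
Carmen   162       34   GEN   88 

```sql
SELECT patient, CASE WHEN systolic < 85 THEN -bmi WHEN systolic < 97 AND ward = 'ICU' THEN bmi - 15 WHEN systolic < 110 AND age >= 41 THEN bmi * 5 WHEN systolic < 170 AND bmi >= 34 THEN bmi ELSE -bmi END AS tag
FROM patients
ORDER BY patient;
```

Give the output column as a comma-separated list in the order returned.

patient=Bob: systolic < 110 AND age >= 41 → 175
patient=Carmen: systolic < 170 AND bmi >= 34 → 34
patient=Diego: systolic < 85 → -17
patient=Eve: systolic < 170 AND bmi >= 34 → 37
patient=Farah: ELSE → -28
patient=Hiro: systolic < 85 → -20
patient=Ines: ELSE → -33
patient=Jude: ELSE → -23
patient=Kai: systolic < 170 AND bmi >= 34 → 39
patient=Quinn: ELSE → -19
patient=Xiu: ELSE → -37
patient=Yara: ELSE → -24

175, 34, -17, 37, -28, -20, -33, -23, 39, -19, -37, -24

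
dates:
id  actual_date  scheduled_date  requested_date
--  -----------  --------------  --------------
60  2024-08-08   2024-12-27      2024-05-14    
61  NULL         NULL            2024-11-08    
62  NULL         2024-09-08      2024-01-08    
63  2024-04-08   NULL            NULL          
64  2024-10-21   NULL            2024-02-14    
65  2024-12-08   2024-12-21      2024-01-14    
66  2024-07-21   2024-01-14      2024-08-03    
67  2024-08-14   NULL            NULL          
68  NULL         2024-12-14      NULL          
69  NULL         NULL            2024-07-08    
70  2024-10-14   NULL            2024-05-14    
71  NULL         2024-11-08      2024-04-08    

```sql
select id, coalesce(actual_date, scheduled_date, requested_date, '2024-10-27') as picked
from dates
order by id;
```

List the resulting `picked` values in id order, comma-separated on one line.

id=60: actual_date=2024-08-08 → 2024-08-08
id=61: actual_date=NULL, scheduled_date=NULL, requested_date=2024-11-08 → 2024-11-08
id=62: actual_date=NULL, scheduled_date=2024-09-08 → 2024-09-08
id=63: actual_date=2024-04-08 → 2024-04-08
id=64: actual_date=2024-10-21 → 2024-10-21
id=65: actual_date=2024-12-08 → 2024-12-08
id=66: actual_date=2024-07-21 → 2024-07-21
id=67: actual_date=2024-08-14 → 2024-08-14
id=68: actual_date=NULL, scheduled_date=2024-12-14 → 2024-12-14
id=69: actual_date=NULL, scheduled_date=NULL, requested_date=2024-07-08 → 2024-07-08
id=70: actual_date=2024-10-14 → 2024-10-14
id=71: actual_date=NULL, scheduled_date=2024-11-08 → 2024-11-08

2024-08-08, 2024-11-08, 2024-09-08, 2024-04-08, 2024-10-21, 2024-12-08, 2024-07-21, 2024-08-14, 2024-12-14, 2024-07-08, 2024-10-14, 2024-11-08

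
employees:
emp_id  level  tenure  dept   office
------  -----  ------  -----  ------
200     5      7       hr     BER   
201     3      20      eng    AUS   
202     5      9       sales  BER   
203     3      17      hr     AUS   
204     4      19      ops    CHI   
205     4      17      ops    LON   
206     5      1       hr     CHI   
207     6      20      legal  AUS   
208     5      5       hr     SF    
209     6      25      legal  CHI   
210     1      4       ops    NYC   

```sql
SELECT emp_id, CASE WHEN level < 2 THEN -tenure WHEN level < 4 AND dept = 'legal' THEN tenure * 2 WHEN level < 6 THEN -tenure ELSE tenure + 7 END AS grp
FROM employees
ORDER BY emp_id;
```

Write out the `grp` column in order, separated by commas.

-7, -20, -9, -17, -19, -17, -1, 27, -5, 32, -4

emp_id=200: level < 6 → -7
emp_id=201: level < 6 → -20
emp_id=202: level < 6 → -9
emp_id=203: level < 6 → -17
emp_id=204: level < 6 → -19
emp_id=205: level < 6 → -17
emp_id=206: level < 6 → -1
emp_id=207: ELSE → 27
emp_id=208: level < 6 → -5
emp_id=209: ELSE → 32
emp_id=210: level < 2 → -4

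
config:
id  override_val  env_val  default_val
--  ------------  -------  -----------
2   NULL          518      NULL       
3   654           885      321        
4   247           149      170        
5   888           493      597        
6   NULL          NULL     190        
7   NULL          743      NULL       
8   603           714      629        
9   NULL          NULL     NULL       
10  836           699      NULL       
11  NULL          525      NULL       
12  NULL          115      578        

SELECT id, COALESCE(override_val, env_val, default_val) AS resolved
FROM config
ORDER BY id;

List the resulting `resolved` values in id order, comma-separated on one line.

518, 654, 247, 888, 190, 743, 603, NULL, 836, 525, 115

id=2: override_val=NULL, env_val=518 → 518
id=3: override_val=654 → 654
id=4: override_val=247 → 247
id=5: override_val=888 → 888
id=6: override_val=NULL, env_val=NULL, default_val=190 → 190
id=7: override_val=NULL, env_val=743 → 743
id=8: override_val=603 → 603
id=9: override_val=NULL, env_val=NULL, default_val=NULL (all NULL) → NULL
id=10: override_val=836 → 836
id=11: override_val=NULL, env_val=525 → 525
id=12: override_val=NULL, env_val=115 → 115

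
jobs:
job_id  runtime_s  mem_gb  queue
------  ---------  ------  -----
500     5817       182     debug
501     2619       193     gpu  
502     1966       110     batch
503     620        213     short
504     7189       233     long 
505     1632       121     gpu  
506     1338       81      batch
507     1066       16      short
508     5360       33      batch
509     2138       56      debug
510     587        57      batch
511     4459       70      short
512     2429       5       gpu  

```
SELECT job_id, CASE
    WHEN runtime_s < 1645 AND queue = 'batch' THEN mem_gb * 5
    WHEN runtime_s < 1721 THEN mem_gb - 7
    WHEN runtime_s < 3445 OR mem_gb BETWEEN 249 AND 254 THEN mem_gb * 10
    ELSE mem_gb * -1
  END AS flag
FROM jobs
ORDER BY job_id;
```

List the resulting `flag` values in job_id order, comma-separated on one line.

-182, 1930, 1100, 206, -233, 114, 405, 9, -33, 560, 285, -70, 50

job_id=500: ELSE → -182
job_id=501: runtime_s < 3445 OR mem_gb BETWEEN 249 AND 254 → 1930
job_id=502: runtime_s < 3445 OR mem_gb BETWEEN 249 AND 254 → 1100
job_id=503: runtime_s < 1721 → 206
job_id=504: ELSE → -233
job_id=505: runtime_s < 1721 → 114
job_id=506: runtime_s < 1645 AND queue = 'batch' → 405
job_id=507: runtime_s < 1721 → 9
job_id=508: ELSE → -33
job_id=509: runtime_s < 3445 OR mem_gb BETWEEN 249 AND 254 → 560
job_id=510: runtime_s < 1645 AND queue = 'batch' → 285
job_id=511: ELSE → -70
job_id=512: runtime_s < 3445 OR mem_gb BETWEEN 249 AND 254 → 50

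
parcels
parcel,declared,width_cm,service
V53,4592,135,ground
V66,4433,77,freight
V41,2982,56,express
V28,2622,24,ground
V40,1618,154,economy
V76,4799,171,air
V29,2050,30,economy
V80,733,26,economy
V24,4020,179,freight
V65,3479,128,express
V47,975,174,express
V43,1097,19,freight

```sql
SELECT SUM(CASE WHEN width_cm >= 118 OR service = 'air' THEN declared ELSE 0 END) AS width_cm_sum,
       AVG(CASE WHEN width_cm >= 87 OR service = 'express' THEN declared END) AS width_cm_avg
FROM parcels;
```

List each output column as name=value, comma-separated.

[width_cm_sum: width_cm >= 118 OR service = 'air']
parcel=V53: ✓ → 4592
parcel=V66: ✗
parcel=V41: ✗
parcel=V28: ✗
parcel=V40: ✓ → 1618
parcel=V76: ✓ → 4799
parcel=V29: ✗
parcel=V80: ✗
parcel=V24: ✓ → 4020
parcel=V65: ✓ → 3479
parcel=V47: ✓ → 975
parcel=V43: ✗
width_cm_sum = 4592 + 1618 + 4799 + 4020 + 3479 + 975 = 19483
—
[width_cm_avg: width_cm >= 87 OR service = 'express']
parcel=V53: ✓ → 4592
parcel=V66: ✗
parcel=V41: ✓ → 2982
parcel=V28: ✗
parcel=V40: ✓ → 1618
parcel=V76: ✓ → 4799
parcel=V29: ✗
parcel=V80: ✗
parcel=V24: ✓ → 4020
parcel=V65: ✓ → 3479
parcel=V47: ✓ → 975
parcel=V43: ✗
width_cm_avg = (4592 + 2982 + 1618 + 4799 + 4020 + 3479 + 975) / 7 = 3209.2857142857

width_cm_sum=19483, width_cm_avg=3209.2857142857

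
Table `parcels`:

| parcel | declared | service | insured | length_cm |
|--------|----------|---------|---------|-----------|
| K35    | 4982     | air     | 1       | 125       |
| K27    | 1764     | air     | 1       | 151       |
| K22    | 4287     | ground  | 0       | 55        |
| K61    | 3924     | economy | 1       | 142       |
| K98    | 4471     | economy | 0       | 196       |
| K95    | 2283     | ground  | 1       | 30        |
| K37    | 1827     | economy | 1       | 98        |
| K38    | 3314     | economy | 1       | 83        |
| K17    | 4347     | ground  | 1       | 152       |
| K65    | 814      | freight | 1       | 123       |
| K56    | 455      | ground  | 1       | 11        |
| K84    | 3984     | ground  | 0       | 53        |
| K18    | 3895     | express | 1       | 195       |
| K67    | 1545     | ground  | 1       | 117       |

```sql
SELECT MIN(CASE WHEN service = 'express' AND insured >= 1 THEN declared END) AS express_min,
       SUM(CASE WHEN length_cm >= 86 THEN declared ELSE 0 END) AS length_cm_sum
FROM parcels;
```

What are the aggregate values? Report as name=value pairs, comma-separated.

express_min=3895, length_cm_sum=27569

[express_min: service = 'express' AND insured >= 1]
parcel=K35: ✗
parcel=K27: ✗
parcel=K22: ✗
parcel=K61: ✗
parcel=K98: ✗
parcel=K95: ✗
parcel=K37: ✗
parcel=K38: ✗
parcel=K17: ✗
parcel=K65: ✗
parcel=K56: ✗
parcel=K84: ✗
parcel=K18: ✓ → 3895
parcel=K67: ✗
express_min = MIN(3895) = 3895
—
[length_cm_sum: length_cm >= 86]
parcel=K35: ✓ → 4982
parcel=K27: ✓ → 1764
parcel=K22: ✗
parcel=K61: ✓ → 3924
parcel=K98: ✓ → 4471
parcel=K95: ✗
parcel=K37: ✓ → 1827
parcel=K38: ✗
parcel=K17: ✓ → 4347
parcel=K65: ✓ → 814
parcel=K56: ✗
parcel=K84: ✗
parcel=K18: ✓ → 3895
parcel=K67: ✓ → 1545
length_cm_sum = 4982 + 1764 + 3924 + 4471 + 1827 + 4347 + 814 + 3895 + 1545 = 27569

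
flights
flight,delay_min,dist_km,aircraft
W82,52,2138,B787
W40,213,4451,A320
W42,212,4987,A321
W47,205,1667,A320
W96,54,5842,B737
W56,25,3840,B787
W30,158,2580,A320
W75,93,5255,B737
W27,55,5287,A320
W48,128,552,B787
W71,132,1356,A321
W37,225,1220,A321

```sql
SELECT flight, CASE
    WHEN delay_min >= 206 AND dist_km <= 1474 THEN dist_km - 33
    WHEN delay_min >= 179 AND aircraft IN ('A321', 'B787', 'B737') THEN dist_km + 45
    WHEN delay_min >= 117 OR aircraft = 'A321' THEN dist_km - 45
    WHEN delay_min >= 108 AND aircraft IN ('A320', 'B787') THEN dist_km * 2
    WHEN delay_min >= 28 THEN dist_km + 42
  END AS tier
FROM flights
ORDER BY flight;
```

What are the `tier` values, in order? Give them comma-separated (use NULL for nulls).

flight=W27: delay_min >= 28 → 5329
flight=W30: delay_min >= 117 OR aircraft = 'A321' → 2535
flight=W37: delay_min >= 206 AND dist_km <= 1474 → 1187
flight=W40: delay_min >= 117 OR aircraft = 'A321' → 4406
flight=W42: delay_min >= 179 AND aircraft IN ('A321', 'B787', 'B737') → 5032
flight=W47: delay_min >= 117 OR aircraft = 'A321' → 1622
flight=W48: delay_min >= 117 OR aircraft = 'A321' → 507
flight=W56: (no match → NULL) → NULL
flight=W71: delay_min >= 117 OR aircraft = 'A321' → 1311
flight=W75: delay_min >= 28 → 5297
flight=W82: delay_min >= 28 → 2180
flight=W96: delay_min >= 28 → 5884

5329, 2535, 1187, 4406, 5032, 1622, 507, NULL, 1311, 5297, 2180, 5884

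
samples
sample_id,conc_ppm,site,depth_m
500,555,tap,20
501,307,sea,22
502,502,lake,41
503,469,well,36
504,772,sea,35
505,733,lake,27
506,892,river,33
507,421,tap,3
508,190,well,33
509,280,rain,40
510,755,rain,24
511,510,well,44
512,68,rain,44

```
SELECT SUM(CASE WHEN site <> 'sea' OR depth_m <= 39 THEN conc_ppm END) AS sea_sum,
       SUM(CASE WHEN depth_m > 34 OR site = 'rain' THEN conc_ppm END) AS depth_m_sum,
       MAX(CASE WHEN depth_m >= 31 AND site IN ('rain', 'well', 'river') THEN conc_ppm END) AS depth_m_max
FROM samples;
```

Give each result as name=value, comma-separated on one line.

sea_sum=6454, depth_m_sum=3356, depth_m_max=892

[sea_sum: site <> 'sea' OR depth_m <= 39]
sample_id=500: ✓ → 555
sample_id=501: ✓ → 307
sample_id=502: ✓ → 502
sample_id=503: ✓ → 469
sample_id=504: ✓ → 772
sample_id=505: ✓ → 733
sample_id=506: ✓ → 892
sample_id=507: ✓ → 421
sample_id=508: ✓ → 190
sample_id=509: ✓ → 280
sample_id=510: ✓ → 755
sample_id=511: ✓ → 510
sample_id=512: ✓ → 68
sea_sum = 555 + 307 + 502 + 469 + 772 + 733 + 892 + 421 + 190 + 280 + 755 + 510 + 68 = 6454
—
[depth_m_sum: depth_m > 34 OR site = 'rain']
sample_id=500: ✗
sample_id=501: ✗
sample_id=502: ✓ → 502
sample_id=503: ✓ → 469
sample_id=504: ✓ → 772
sample_id=505: ✗
sample_id=506: ✗
sample_id=507: ✗
sample_id=508: ✗
sample_id=509: ✓ → 280
sample_id=510: ✓ → 755
sample_id=511: ✓ → 510
sample_id=512: ✓ → 68
depth_m_sum = 502 + 469 + 772 + 280 + 755 + 510 + 68 = 3356
—
[depth_m_max: depth_m >= 31 AND site IN ('rain', 'well', 'river')]
sample_id=500: ✗
sample_id=501: ✗
sample_id=502: ✗
sample_id=503: ✓ → 469
sample_id=504: ✗
sample_id=505: ✗
sample_id=506: ✓ → 892
sample_id=507: ✗
sample_id=508: ✓ → 190
sample_id=509: ✓ → 280
sample_id=510: ✗
sample_id=511: ✓ → 510
sample_id=512: ✓ → 68
depth_m_max = MAX(469, 892, 190, 280, 510, 68) = 892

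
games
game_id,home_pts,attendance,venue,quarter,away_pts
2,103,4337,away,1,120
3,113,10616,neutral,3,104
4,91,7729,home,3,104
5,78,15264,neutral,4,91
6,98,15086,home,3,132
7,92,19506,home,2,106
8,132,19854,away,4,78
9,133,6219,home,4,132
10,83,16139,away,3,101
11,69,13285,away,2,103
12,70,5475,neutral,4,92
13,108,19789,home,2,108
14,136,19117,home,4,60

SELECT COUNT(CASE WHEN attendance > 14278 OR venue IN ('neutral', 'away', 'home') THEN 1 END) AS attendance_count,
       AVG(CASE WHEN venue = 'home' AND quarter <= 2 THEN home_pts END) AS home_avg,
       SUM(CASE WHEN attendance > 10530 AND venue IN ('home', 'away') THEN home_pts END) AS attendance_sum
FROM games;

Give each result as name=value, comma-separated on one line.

[attendance_count: attendance > 14278 OR venue IN ('neutral', 'away', 'home')]
game_id=2: ✓ → 1
game_id=3: ✓ → 1
game_id=4: ✓ → 1
game_id=5: ✓ → 1
game_id=6: ✓ → 1
game_id=7: ✓ → 1
game_id=8: ✓ → 1
game_id=9: ✓ → 1
game_id=10: ✓ → 1
game_id=11: ✓ → 1
game_id=12: ✓ → 1
game_id=13: ✓ → 1
game_id=14: ✓ → 1
attendance_count = COUNT(1, 1, 1, 1, 1, 1, 1, 1, 1, 1, 1, 1, 1) = 13
—
[home_avg: venue = 'home' AND quarter <= 2]
game_id=2: ✗
game_id=3: ✗
game_id=4: ✗
game_id=5: ✗
game_id=6: ✗
game_id=7: ✓ → 92
game_id=8: ✗
game_id=9: ✗
game_id=10: ✗
game_id=11: ✗
game_id=12: ✗
game_id=13: ✓ → 108
game_id=14: ✗
home_avg = (92 + 108) / 2 = 100
—
[attendance_sum: attendance > 10530 AND venue IN ('home', 'away')]
game_id=2: ✗
game_id=3: ✗
game_id=4: ✗
game_id=5: ✗
game_id=6: ✓ → 98
game_id=7: ✓ → 92
game_id=8: ✓ → 132
game_id=9: ✗
game_id=10: ✓ → 83
game_id=11: ✓ → 69
game_id=12: ✗
game_id=13: ✓ → 108
game_id=14: ✓ → 136
attendance_sum = 98 + 92 + 132 + 83 + 69 + 108 + 136 = 718

attendance_count=13, home_avg=100, attendance_sum=718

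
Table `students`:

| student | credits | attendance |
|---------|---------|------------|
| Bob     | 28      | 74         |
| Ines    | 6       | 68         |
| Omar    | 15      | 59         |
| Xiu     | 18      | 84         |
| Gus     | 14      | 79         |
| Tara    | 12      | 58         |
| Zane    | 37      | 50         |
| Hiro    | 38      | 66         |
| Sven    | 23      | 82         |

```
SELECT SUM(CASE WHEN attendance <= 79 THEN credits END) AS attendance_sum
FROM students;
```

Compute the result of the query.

150

student=Bob: ✓ → 28
student=Ines: ✓ → 6
student=Omar: ✓ → 15
student=Xiu: ✗
student=Gus: ✓ → 14
student=Tara: ✓ → 12
student=Zane: ✓ → 37
student=Hiro: ✓ → 38
student=Sven: ✗
attendance_sum = 28 + 6 + 15 + 14 + 12 + 37 + 38 = 150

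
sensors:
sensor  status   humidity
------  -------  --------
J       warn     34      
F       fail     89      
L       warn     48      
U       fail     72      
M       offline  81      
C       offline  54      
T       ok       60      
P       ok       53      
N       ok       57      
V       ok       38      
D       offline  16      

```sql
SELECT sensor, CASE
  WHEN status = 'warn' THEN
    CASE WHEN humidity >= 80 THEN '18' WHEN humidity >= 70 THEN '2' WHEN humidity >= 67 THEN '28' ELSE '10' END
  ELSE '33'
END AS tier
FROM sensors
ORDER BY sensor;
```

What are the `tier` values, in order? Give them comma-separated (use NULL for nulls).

33, 33, 33, 10, 10, 33, 33, 33, 33, 33, 33

sensor=C: status='offline' → outer ELSE → 33
sensor=D: status='offline' → outer ELSE → 33
sensor=F: status='fail' → outer ELSE → 33
sensor=J: status='warn' → inner[ELSE] → 10
sensor=L: status='warn' → inner[ELSE] → 10
sensor=M: status='offline' → outer ELSE → 33
sensor=N: status='ok' → outer ELSE → 33
sensor=P: status='ok' → outer ELSE → 33
sensor=T: status='ok' → outer ELSE → 33
sensor=U: status='fail' → outer ELSE → 33
sensor=V: status='ok' → outer ELSE → 33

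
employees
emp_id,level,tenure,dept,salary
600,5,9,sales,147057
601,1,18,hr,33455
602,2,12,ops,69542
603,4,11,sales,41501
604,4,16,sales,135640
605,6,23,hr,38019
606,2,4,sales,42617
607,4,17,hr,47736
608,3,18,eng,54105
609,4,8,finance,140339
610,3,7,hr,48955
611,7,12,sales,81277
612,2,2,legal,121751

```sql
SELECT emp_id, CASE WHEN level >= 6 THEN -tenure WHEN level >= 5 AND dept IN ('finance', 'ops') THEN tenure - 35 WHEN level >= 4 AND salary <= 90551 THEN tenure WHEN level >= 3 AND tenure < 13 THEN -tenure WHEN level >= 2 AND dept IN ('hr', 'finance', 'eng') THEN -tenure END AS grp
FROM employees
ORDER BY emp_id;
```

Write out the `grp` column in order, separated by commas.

emp_id=600: level >= 3 AND tenure < 13 → -9
emp_id=601: (no match → NULL) → NULL
emp_id=602: (no match → NULL) → NULL
emp_id=603: level >= 4 AND salary <= 90551 → 11
emp_id=604: (no match → NULL) → NULL
emp_id=605: level >= 6 → -23
emp_id=606: (no match → NULL) → NULL
emp_id=607: level >= 4 AND salary <= 90551 → 17
emp_id=608: level >= 2 AND dept IN ('hr', 'finance', 'eng') → -18
emp_id=609: level >= 3 AND tenure < 13 → -8
emp_id=610: level >= 3 AND tenure < 13 → -7
emp_id=611: level >= 6 → -12
emp_id=612: (no match → NULL) → NULL

-9, NULL, NULL, 11, NULL, -23, NULL, 17, -18, -8, -7, -12, NULL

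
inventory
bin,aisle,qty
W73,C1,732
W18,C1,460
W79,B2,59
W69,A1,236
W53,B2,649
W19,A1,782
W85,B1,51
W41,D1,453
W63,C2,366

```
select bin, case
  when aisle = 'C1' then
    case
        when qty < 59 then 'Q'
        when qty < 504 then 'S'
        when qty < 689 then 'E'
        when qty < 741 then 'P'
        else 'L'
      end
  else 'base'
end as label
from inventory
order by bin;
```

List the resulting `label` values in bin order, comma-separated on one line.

S, base, base, base, base, base, P, base, base

bin=W18: aisle='C1' → inner[qty < 504] → S
bin=W19: aisle='A1' → outer ELSE → base
bin=W41: aisle='D1' → outer ELSE → base
bin=W53: aisle='B2' → outer ELSE → base
bin=W63: aisle='C2' → outer ELSE → base
bin=W69: aisle='A1' → outer ELSE → base
bin=W73: aisle='C1' → inner[qty < 741] → P
bin=W79: aisle='B2' → outer ELSE → base
bin=W85: aisle='B1' → outer ELSE → base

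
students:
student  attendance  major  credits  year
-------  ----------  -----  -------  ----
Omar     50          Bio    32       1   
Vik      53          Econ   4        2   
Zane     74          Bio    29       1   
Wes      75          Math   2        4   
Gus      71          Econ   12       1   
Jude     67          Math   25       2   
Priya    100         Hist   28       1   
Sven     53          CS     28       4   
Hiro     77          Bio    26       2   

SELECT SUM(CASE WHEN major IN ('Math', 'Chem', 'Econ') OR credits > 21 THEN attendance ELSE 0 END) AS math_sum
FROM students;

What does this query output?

620

student=Omar: ✓ → 50
student=Vik: ✓ → 53
student=Zane: ✓ → 74
student=Wes: ✓ → 75
student=Gus: ✓ → 71
student=Jude: ✓ → 67
student=Priya: ✓ → 100
student=Sven: ✓ → 53
student=Hiro: ✓ → 77
math_sum = 50 + 53 + 74 + 75 + 71 + 67 + 100 + 53 + 77 = 620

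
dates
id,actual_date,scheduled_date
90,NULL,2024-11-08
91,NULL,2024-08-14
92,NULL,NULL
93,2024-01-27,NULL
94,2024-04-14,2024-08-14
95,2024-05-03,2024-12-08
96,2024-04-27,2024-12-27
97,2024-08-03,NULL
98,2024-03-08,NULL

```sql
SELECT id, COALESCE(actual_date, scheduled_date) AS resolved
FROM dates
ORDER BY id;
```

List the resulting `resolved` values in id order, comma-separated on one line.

2024-11-08, 2024-08-14, NULL, 2024-01-27, 2024-04-14, 2024-05-03, 2024-04-27, 2024-08-03, 2024-03-08

id=90: actual_date=NULL, scheduled_date=2024-11-08 → 2024-11-08
id=91: actual_date=NULL, scheduled_date=2024-08-14 → 2024-08-14
id=92: actual_date=NULL, scheduled_date=NULL (all NULL) → NULL
id=93: actual_date=2024-01-27 → 2024-01-27
id=94: actual_date=2024-04-14 → 2024-04-14
id=95: actual_date=2024-05-03 → 2024-05-03
id=96: actual_date=2024-04-27 → 2024-04-27
id=97: actual_date=2024-08-03 → 2024-08-03
id=98: actual_date=2024-03-08 → 2024-03-08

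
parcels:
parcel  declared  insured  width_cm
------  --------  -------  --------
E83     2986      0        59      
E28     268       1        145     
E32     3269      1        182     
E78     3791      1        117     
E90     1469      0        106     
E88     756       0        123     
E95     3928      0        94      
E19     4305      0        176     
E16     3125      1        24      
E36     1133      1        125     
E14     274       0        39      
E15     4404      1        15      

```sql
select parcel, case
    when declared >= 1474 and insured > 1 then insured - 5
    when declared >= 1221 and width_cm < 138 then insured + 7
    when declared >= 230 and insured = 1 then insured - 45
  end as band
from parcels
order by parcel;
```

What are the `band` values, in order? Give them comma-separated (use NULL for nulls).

parcel=E14: (no match → NULL) → NULL
parcel=E15: declared >= 1221 and width_cm < 138 → 8
parcel=E16: declared >= 1221 and width_cm < 138 → 8
parcel=E19: (no match → NULL) → NULL
parcel=E28: declared >= 230 and insured = 1 → -44
parcel=E32: declared >= 230 and insured = 1 → -44
parcel=E36: declared >= 230 and insured = 1 → -44
parcel=E78: declared >= 1221 and width_cm < 138 → 8
parcel=E83: declared >= 1221 and width_cm < 138 → 7
parcel=E88: (no match → NULL) → NULL
parcel=E90: declared >= 1221 and width_cm < 138 → 7
parcel=E95: declared >= 1221 and width_cm < 138 → 7

NULL, 8, 8, NULL, -44, -44, -44, 8, 7, NULL, 7, 7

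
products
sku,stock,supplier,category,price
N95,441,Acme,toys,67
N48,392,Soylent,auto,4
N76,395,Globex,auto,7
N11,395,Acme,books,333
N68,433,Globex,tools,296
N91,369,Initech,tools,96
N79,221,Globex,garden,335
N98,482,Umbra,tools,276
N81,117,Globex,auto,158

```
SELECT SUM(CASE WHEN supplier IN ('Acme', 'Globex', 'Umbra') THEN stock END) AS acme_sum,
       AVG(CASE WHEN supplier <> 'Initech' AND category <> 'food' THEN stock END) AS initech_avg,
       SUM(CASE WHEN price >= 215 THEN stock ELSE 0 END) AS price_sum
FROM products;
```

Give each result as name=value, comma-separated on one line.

[acme_sum: supplier IN ('Acme', 'Globex', 'Umbra')]
sku=N95: ✓ → 441
sku=N48: ✗
sku=N76: ✓ → 395
sku=N11: ✓ → 395
sku=N68: ✓ → 433
sku=N91: ✗
sku=N79: ✓ → 221
sku=N98: ✓ → 482
sku=N81: ✓ → 117
acme_sum = 441 + 395 + 395 + 433 + 221 + 482 + 117 = 2484
—
[initech_avg: supplier <> 'Initech' AND category <> 'food']
sku=N95: ✓ → 441
sku=N48: ✓ → 392
sku=N76: ✓ → 395
sku=N11: ✓ → 395
sku=N68: ✓ → 433
sku=N91: ✗
sku=N79: ✓ → 221
sku=N98: ✓ → 482
sku=N81: ✓ → 117
initech_avg = (441 + 392 + 395 + 395 + 433 + 221 + 482 + 117) / 8 = 359.5
—
[price_sum: price >= 215]
sku=N95: ✗
sku=N48: ✗
sku=N76: ✗
sku=N11: ✓ → 395
sku=N68: ✓ → 433
sku=N91: ✗
sku=N79: ✓ → 221
sku=N98: ✓ → 482
sku=N81: ✗
price_sum = 395 + 433 + 221 + 482 = 1531

acme_sum=2484, initech_avg=359.5, price_sum=1531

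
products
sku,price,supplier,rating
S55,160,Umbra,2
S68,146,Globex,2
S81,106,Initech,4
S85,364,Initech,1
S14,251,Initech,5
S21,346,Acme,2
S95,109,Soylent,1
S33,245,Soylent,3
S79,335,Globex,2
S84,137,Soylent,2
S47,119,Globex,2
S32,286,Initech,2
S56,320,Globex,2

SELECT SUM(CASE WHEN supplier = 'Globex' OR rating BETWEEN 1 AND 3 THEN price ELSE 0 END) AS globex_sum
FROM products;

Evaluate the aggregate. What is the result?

sku=S55: ✓ → 160
sku=S68: ✓ → 146
sku=S81: ✗
sku=S85: ✓ → 364
sku=S14: ✗
sku=S21: ✓ → 346
sku=S95: ✓ → 109
sku=S33: ✓ → 245
sku=S79: ✓ → 335
sku=S84: ✓ → 137
sku=S47: ✓ → 119
sku=S32: ✓ → 286
sku=S56: ✓ → 320
globex_sum = 160 + 146 + 364 + 346 + 109 + 245 + 335 + 137 + 119 + 286 + 320 = 2567

2567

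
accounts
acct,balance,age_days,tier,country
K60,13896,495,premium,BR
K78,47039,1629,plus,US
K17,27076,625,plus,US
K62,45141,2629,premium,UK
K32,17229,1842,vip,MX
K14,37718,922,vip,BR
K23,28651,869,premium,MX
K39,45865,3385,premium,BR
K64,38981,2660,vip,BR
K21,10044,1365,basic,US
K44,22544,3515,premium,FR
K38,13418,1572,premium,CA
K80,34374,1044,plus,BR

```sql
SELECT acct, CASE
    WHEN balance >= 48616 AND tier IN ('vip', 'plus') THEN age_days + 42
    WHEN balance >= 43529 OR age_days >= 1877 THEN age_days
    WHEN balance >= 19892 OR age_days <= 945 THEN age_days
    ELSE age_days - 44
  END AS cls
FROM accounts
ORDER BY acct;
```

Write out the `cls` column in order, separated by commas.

acct=K14: balance >= 19892 OR age_days <= 945 → 922
acct=K17: balance >= 19892 OR age_days <= 945 → 625
acct=K21: ELSE → 1321
acct=K23: balance >= 19892 OR age_days <= 945 → 869
acct=K32: ELSE → 1798
acct=K38: ELSE → 1528
acct=K39: balance >= 43529 OR age_days >= 1877 → 3385
acct=K44: balance >= 43529 OR age_days >= 1877 → 3515
acct=K60: balance >= 19892 OR age_days <= 945 → 495
acct=K62: balance >= 43529 OR age_days >= 1877 → 2629
acct=K64: balance >= 43529 OR age_days >= 1877 → 2660
acct=K78: balance >= 43529 OR age_days >= 1877 → 1629
acct=K80: balance >= 19892 OR age_days <= 945 → 1044

922, 625, 1321, 869, 1798, 1528, 3385, 3515, 495, 2629, 2660, 1629, 1044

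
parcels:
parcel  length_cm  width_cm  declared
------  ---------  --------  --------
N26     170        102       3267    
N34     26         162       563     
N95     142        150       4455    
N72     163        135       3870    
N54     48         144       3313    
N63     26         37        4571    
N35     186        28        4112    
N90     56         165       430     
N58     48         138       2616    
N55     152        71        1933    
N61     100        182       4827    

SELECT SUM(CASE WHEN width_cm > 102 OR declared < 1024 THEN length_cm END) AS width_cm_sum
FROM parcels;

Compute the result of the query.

parcel=N26: ✗
parcel=N34: ✓ → 26
parcel=N95: ✓ → 142
parcel=N72: ✓ → 163
parcel=N54: ✓ → 48
parcel=N63: ✗
parcel=N35: ✗
parcel=N90: ✓ → 56
parcel=N58: ✓ → 48
parcel=N55: ✗
parcel=N61: ✓ → 100
width_cm_sum = 26 + 142 + 163 + 48 + 56 + 48 + 100 = 583

583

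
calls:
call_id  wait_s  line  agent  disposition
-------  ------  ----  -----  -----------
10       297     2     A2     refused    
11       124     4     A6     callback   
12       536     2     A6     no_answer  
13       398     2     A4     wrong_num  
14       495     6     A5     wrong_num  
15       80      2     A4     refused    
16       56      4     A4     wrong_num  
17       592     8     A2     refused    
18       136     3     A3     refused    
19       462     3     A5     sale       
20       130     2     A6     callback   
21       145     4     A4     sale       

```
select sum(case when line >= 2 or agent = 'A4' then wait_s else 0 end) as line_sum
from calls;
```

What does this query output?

3451

call_id=10: ✓ → 297
call_id=11: ✓ → 124
call_id=12: ✓ → 536
call_id=13: ✓ → 398
call_id=14: ✓ → 495
call_id=15: ✓ → 80
call_id=16: ✓ → 56
call_id=17: ✓ → 592
call_id=18: ✓ → 136
call_id=19: ✓ → 462
call_id=20: ✓ → 130
call_id=21: ✓ → 145
line_sum = 297 + 124 + 536 + 398 + 495 + 80 + 56 + 592 + 136 + 462 + 130 + 145 = 3451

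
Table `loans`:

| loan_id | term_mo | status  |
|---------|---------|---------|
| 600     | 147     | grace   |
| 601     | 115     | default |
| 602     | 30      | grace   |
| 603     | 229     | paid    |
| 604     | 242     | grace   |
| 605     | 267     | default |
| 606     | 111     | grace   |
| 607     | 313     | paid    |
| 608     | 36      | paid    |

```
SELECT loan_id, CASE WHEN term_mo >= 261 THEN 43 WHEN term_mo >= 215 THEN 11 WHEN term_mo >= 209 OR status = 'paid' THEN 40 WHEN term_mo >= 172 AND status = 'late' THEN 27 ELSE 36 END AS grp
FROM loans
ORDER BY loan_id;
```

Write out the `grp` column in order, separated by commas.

36, 36, 36, 11, 11, 43, 36, 43, 40

loan_id=600: ELSE → 36
loan_id=601: ELSE → 36
loan_id=602: ELSE → 36
loan_id=603: term_mo >= 215 → 11
loan_id=604: term_mo >= 215 → 11
loan_id=605: term_mo >= 261 → 43
loan_id=606: ELSE → 36
loan_id=607: term_mo >= 261 → 43
loan_id=608: term_mo >= 209 OR status = 'paid' → 40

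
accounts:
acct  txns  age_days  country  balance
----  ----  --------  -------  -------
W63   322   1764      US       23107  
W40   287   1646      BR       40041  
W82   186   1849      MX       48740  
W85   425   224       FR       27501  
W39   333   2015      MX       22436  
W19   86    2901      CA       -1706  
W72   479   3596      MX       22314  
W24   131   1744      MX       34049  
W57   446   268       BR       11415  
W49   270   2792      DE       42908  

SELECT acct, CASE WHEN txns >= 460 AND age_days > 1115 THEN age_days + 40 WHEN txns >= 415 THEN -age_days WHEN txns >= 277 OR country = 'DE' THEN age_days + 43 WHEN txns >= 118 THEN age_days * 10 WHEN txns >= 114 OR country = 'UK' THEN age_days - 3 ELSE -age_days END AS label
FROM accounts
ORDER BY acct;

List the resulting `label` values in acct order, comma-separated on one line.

acct=W19: ELSE → -2901
acct=W24: txns >= 118 → 17440
acct=W39: txns >= 277 OR country = 'DE' → 2058
acct=W40: txns >= 277 OR country = 'DE' → 1689
acct=W49: txns >= 277 OR country = 'DE' → 2835
acct=W57: txns >= 415 → -268
acct=W63: txns >= 277 OR country = 'DE' → 1807
acct=W72: txns >= 460 AND age_days > 1115 → 3636
acct=W82: txns >= 118 → 18490
acct=W85: txns >= 415 → -224

-2901, 17440, 2058, 1689, 2835, -268, 1807, 3636, 18490, -224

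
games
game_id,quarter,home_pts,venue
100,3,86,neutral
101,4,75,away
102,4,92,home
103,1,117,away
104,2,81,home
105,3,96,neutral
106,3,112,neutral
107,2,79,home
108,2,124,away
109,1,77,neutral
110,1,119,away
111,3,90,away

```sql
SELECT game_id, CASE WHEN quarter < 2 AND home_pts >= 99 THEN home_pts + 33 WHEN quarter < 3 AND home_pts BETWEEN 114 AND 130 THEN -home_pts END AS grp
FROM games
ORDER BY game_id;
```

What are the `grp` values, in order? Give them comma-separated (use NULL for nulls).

NULL, NULL, NULL, 150, NULL, NULL, NULL, NULL, -124, NULL, 152, NULL

game_id=100: (no match → NULL) → NULL
game_id=101: (no match → NULL) → NULL
game_id=102: (no match → NULL) → NULL
game_id=103: quarter < 2 AND home_pts >= 99 → 150
game_id=104: (no match → NULL) → NULL
game_id=105: (no match → NULL) → NULL
game_id=106: (no match → NULL) → NULL
game_id=107: (no match → NULL) → NULL
game_id=108: quarter < 3 AND home_pts BETWEEN 114 AND 130 → -124
game_id=109: (no match → NULL) → NULL
game_id=110: quarter < 2 AND home_pts >= 99 → 152
game_id=111: (no match → NULL) → NULL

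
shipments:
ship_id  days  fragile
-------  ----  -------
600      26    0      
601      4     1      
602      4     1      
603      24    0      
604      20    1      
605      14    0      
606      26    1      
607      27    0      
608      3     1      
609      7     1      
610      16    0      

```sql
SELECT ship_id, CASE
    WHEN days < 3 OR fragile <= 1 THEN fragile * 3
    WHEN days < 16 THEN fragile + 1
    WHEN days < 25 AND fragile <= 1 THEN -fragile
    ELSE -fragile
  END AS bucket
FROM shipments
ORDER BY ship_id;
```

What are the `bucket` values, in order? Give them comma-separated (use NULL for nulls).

ship_id=600: days < 3 OR fragile <= 1 → 0
ship_id=601: days < 3 OR fragile <= 1 → 3
ship_id=602: days < 3 OR fragile <= 1 → 3
ship_id=603: days < 3 OR fragile <= 1 → 0
ship_id=604: days < 3 OR fragile <= 1 → 3
ship_id=605: days < 3 OR fragile <= 1 → 0
ship_id=606: days < 3 OR fragile <= 1 → 3
ship_id=607: days < 3 OR fragile <= 1 → 0
ship_id=608: days < 3 OR fragile <= 1 → 3
ship_id=609: days < 3 OR fragile <= 1 → 3
ship_id=610: days < 3 OR fragile <= 1 → 0

0, 3, 3, 0, 3, 0, 3, 0, 3, 3, 0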